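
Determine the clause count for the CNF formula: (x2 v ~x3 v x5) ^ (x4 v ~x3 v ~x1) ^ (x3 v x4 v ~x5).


Each group enclosed in parentheses joined by ^ is one clause.
Counting the conjuncts: 3 clauses.

3


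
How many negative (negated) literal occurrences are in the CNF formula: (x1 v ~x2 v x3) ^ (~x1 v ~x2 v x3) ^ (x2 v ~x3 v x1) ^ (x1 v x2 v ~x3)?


Scan each clause for negated literals.
Clause 1: 1 negative; Clause 2: 2 negative; Clause 3: 1 negative; Clause 4: 1 negative.
Total negative literal occurrences = 5.

5


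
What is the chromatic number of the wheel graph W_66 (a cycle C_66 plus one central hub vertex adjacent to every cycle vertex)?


W_66 consists of the cycle C_66 together with a hub vertex adjacent to every cycle vertex.
The cycle C_66 needs 2 colors (even cycle -> 2).
The hub is adjacent to every cycle vertex, so it must receive a new color distinct from all of them.
Chromatic number = 2 + 1 = 3.

3


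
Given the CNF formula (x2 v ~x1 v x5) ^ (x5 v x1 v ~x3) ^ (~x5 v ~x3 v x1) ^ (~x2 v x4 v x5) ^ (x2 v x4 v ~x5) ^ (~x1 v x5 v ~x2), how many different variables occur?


Identify each distinct variable in the formula.
Variables found: x1, x2, x3, x4, x5.
Total distinct variables = 5.

5


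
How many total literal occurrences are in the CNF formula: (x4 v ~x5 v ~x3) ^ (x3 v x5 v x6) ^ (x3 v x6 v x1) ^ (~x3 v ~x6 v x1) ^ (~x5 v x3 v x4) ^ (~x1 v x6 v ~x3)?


Clause lengths: 3, 3, 3, 3, 3, 3.
Sum = 3 + 3 + 3 + 3 + 3 + 3 = 18.

18


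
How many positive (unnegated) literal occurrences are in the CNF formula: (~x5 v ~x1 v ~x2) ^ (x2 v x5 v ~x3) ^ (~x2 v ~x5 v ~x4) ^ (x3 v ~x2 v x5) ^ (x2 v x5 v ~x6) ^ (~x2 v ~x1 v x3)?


Scan each clause for unnegated literals.
Clause 1: 0 positive; Clause 2: 2 positive; Clause 3: 0 positive; Clause 4: 2 positive; Clause 5: 2 positive; Clause 6: 1 positive.
Total positive literal occurrences = 7.

7


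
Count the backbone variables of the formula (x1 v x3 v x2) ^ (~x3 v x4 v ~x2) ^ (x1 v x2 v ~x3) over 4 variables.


Find all satisfying assignments: 10 model(s).
Check which variables have the same value in every model.
No variable is fixed across all models.
Backbone size = 0.

0


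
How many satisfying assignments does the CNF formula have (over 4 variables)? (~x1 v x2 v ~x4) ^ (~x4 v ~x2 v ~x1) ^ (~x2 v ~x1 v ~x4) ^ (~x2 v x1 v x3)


Enumerate all 16 truth assignments over 4 variables.
Test each against every clause.
Satisfying assignments found: 10.

10


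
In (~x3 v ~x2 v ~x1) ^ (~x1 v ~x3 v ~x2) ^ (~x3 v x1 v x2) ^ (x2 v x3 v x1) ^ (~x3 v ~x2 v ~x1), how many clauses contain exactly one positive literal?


A definite clause has exactly one positive literal.
Clause 1: 0 positive -> not definite
Clause 2: 0 positive -> not definite
Clause 3: 2 positive -> not definite
Clause 4: 3 positive -> not definite
Clause 5: 0 positive -> not definite
Definite clause count = 0.

0


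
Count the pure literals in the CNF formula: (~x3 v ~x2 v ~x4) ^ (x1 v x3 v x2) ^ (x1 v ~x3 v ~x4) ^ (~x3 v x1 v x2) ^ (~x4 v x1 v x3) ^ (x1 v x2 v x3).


A pure literal appears in only one polarity across all clauses.
Pure literals: x1 (positive only), x4 (negative only).
Count = 2.

2


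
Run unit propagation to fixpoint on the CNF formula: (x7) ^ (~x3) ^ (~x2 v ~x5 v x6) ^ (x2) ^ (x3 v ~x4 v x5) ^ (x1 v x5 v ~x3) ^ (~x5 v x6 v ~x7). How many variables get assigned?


Unit propagation repeatedly assigns the literal in any unit clause, then simplifies.
Assignments in order: x7 = T, x3 = F, x2 = T.
No further unit clauses remain.
Total variables assigned = 3.

3


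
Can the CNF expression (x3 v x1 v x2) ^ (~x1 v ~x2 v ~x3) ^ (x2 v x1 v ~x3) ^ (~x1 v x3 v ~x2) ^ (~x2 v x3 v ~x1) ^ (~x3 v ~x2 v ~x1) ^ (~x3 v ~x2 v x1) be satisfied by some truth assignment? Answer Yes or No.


Check all 8 possible truth assignments.
Number of satisfying assignments found: 3.
The formula is satisfiable.

Yes


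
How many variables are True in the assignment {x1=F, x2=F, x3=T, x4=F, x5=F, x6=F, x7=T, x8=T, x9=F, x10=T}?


The weight is the number of variables assigned True.
True variables: x3, x7, x8, x10.
Weight = 4.

4


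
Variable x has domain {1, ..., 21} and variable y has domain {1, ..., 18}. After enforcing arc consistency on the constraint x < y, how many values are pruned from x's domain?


For the constraint x < y, x needs a supporting value in y's domain.
x can be at most 17 (one less than y's maximum).
Valid x values from domain: 17 out of 21.
Pruned = 21 - 17 = 4.

4


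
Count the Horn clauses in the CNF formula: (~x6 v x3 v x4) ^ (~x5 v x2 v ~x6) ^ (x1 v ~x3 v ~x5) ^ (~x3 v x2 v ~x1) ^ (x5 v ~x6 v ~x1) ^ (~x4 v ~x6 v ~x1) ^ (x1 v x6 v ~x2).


A Horn clause has at most one positive literal.
Clause 1: 2 positive lit(s) -> not Horn
Clause 2: 1 positive lit(s) -> Horn
Clause 3: 1 positive lit(s) -> Horn
Clause 4: 1 positive lit(s) -> Horn
Clause 5: 1 positive lit(s) -> Horn
Clause 6: 0 positive lit(s) -> Horn
Clause 7: 2 positive lit(s) -> not Horn
Total Horn clauses = 5.

5


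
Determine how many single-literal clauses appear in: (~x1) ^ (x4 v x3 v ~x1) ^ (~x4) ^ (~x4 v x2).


A unit clause contains exactly one literal.
Unit clauses found: (~x1), (~x4).
Count = 2.

2


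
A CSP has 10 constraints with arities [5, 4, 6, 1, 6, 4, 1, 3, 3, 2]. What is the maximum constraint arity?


The arities are: 5, 4, 6, 1, 6, 4, 1, 3, 3, 2.
Scan for the maximum value.
Maximum arity = 6.

6


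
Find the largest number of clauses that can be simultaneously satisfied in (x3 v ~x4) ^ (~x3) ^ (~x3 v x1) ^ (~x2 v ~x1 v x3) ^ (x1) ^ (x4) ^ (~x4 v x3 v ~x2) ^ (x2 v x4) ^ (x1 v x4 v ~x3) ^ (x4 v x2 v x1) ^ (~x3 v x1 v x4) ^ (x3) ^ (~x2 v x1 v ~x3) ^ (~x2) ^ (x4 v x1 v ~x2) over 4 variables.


Enumerate all 16 truth assignments.
For each, count how many of the 15 clauses are satisfied.
The formula is not fully satisfiable, so the maximum is below 15.
Maximum simultaneously satisfiable clauses = 14.

14


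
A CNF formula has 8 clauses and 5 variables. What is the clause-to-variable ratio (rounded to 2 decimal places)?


Clause-to-variable ratio = clauses / variables.
8 / 5 = 1.6.

1.6


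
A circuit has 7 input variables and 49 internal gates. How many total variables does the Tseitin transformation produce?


The Tseitin transformation introduces one auxiliary variable per gate.
Total variables = inputs + gates = 7 + 49 = 56.

56


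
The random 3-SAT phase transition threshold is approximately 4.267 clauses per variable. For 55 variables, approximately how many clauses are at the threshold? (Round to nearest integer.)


The 3-SAT phase transition occurs at approximately 4.267 clauses per variable.
m = 4.267 * 55 = 234.685.
Rounded to nearest integer: 235.

235


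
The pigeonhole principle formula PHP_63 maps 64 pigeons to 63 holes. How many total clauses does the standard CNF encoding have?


The PHP encoding has two parts:
1) At-least-one-hole clauses: 64 (one per pigeon, each with 63 literals).
2) At-most-one-pigeon-per-hole clauses: 63 holes * C(64,2) = 63 * 2016 = 127008.
Total clauses = 64 + 127008 = 127072.

127072


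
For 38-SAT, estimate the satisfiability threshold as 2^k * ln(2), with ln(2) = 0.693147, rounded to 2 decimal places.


Using the asymptotic formula: threshold ~ 2^k * ln(2).
2^38 = 274877906944.
274877906944 * 0.693147 = 190530796564.51.

190530796564.51


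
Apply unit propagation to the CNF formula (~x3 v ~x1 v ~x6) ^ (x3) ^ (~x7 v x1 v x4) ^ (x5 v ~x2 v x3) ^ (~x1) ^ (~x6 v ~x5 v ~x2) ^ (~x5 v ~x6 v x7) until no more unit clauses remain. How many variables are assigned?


Unit propagation repeatedly assigns the literal in any unit clause, then simplifies.
Assignments in order: x3 = T, x1 = F.
No further unit clauses remain.
Total variables assigned = 2.

2


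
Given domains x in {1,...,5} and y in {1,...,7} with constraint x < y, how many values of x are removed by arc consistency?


For the constraint x < y, x needs a supporting value in y's domain.
x can be at most 6 (one less than y's maximum).
Valid x values from domain: 5 out of 5.
Pruned = 5 - 5 = 0.

0


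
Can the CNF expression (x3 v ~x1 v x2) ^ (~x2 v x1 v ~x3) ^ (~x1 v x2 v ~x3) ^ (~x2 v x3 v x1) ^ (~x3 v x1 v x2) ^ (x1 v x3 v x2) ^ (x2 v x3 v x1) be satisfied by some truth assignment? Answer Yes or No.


Check all 8 possible truth assignments.
Number of satisfying assignments found: 2.
The formula is satisfiable.

Yes


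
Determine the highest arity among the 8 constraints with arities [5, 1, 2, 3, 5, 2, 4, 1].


The arities are: 5, 1, 2, 3, 5, 2, 4, 1.
Scan for the maximum value.
Maximum arity = 5.

5


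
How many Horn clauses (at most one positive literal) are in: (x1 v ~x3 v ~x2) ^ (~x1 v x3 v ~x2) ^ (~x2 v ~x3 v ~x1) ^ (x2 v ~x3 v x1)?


A Horn clause has at most one positive literal.
Clause 1: 1 positive lit(s) -> Horn
Clause 2: 1 positive lit(s) -> Horn
Clause 3: 0 positive lit(s) -> Horn
Clause 4: 2 positive lit(s) -> not Horn
Total Horn clauses = 3.

3


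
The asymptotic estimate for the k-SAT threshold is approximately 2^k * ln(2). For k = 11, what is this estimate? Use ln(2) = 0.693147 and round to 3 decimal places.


Using the asymptotic formula: threshold ~ 2^k * ln(2).
2^11 = 2048.
2048 * 0.693147 = 1419.565.

1419.565


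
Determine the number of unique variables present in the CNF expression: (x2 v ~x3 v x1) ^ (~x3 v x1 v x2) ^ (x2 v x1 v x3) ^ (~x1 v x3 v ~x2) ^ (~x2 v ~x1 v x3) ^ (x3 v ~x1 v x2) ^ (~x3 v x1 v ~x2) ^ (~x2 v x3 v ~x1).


Identify each distinct variable in the formula.
Variables found: x1, x2, x3.
Total distinct variables = 3.

3


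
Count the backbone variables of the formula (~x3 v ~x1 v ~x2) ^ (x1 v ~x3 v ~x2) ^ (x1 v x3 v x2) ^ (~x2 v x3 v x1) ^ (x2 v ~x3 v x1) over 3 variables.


Find all satisfying assignments: 3 model(s).
Check which variables have the same value in every model.
Fixed variables: x1=T.
Backbone size = 1.

1


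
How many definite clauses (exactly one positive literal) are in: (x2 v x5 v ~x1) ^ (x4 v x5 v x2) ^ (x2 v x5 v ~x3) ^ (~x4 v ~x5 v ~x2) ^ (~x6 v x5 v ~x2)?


A definite clause has exactly one positive literal.
Clause 1: 2 positive -> not definite
Clause 2: 3 positive -> not definite
Clause 3: 2 positive -> not definite
Clause 4: 0 positive -> not definite
Clause 5: 1 positive -> definite
Definite clause count = 1.

1


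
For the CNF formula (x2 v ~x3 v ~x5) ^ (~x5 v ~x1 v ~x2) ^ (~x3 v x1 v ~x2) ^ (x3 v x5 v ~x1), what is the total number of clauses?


Each group enclosed in parentheses joined by ^ is one clause.
Counting the conjuncts: 4 clauses.

4


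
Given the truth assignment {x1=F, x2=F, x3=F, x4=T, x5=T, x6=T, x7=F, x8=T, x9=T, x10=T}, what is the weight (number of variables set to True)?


The weight is the number of variables assigned True.
True variables: x4, x5, x6, x8, x9, x10.
Weight = 6.

6


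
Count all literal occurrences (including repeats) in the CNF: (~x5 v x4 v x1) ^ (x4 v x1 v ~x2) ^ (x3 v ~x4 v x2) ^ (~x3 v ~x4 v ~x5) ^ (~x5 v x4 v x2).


Clause lengths: 3, 3, 3, 3, 3.
Sum = 3 + 3 + 3 + 3 + 3 = 15.

15


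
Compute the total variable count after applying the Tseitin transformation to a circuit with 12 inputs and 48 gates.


The Tseitin transformation introduces one auxiliary variable per gate.
Total variables = inputs + gates = 12 + 48 = 60.

60


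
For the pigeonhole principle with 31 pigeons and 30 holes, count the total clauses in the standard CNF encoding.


The PHP encoding has two parts:
1) At-least-one-hole clauses: 31 (one per pigeon, each with 30 literals).
2) At-most-one-pigeon-per-hole clauses: 30 holes * C(31,2) = 30 * 465 = 13950.
Total clauses = 31 + 13950 = 13981.

13981


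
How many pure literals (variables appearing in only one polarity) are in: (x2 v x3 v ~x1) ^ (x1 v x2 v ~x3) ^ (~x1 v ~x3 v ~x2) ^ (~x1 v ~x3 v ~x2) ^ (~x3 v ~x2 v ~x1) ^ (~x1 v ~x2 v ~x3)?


A pure literal appears in only one polarity across all clauses.
No pure literals found.
Count = 0.

0


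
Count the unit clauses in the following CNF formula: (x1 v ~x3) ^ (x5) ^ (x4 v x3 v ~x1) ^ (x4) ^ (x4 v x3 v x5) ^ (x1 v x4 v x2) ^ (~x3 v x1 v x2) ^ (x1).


A unit clause contains exactly one literal.
Unit clauses found: (x5), (x4), (x1).
Count = 3.

3


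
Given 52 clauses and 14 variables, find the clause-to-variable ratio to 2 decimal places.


Clause-to-variable ratio = clauses / variables.
52 / 14 = 3.71.

3.71


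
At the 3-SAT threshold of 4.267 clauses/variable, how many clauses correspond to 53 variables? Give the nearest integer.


The 3-SAT phase transition occurs at approximately 4.267 clauses per variable.
m = 4.267 * 53 = 226.151.
Rounded to nearest integer: 226.

226


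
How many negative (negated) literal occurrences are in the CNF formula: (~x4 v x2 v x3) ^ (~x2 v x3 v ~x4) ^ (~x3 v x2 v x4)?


Scan each clause for negated literals.
Clause 1: 1 negative; Clause 2: 2 negative; Clause 3: 1 negative.
Total negative literal occurrences = 4.

4


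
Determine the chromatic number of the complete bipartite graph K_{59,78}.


K_{59,78} is bipartite by definition: the two parts are independent sets, with every edge crossing between them.
Color all vertices in one part with color 1 and all vertices in the other part with color 2.
Since the graph has at least one edge, one color does not suffice.
Chromatic number = 2.

2


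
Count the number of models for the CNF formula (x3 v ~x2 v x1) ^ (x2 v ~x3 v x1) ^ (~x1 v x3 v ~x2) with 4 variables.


Enumerate all 16 truth assignments over 4 variables.
Test each against every clause.
Satisfying assignments found: 10.

10


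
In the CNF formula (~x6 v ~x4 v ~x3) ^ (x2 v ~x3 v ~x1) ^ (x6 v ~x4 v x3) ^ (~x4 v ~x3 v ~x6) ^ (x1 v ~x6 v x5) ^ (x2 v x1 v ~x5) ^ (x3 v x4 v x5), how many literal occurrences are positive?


Scan each clause for unnegated literals.
Clause 1: 0 positive; Clause 2: 1 positive; Clause 3: 2 positive; Clause 4: 0 positive; Clause 5: 2 positive; Clause 6: 2 positive; Clause 7: 3 positive.
Total positive literal occurrences = 10.

10


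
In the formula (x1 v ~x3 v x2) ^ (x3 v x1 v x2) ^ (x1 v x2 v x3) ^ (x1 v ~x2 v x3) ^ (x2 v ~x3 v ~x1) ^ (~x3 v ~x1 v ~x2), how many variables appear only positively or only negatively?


A pure literal appears in only one polarity across all clauses.
No pure literals found.
Count = 0.

0


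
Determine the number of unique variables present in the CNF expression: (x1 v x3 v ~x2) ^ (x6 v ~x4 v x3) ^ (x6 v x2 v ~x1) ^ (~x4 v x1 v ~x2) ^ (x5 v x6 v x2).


Identify each distinct variable in the formula.
Variables found: x1, x2, x3, x4, x5, x6.
Total distinct variables = 6.

6


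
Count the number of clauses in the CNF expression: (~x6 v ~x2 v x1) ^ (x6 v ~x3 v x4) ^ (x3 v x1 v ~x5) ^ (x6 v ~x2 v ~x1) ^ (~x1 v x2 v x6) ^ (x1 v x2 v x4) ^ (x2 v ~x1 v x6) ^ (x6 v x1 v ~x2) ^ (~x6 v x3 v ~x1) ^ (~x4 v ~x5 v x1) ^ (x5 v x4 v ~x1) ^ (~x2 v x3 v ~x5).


Each group enclosed in parentheses joined by ^ is one clause.
Counting the conjuncts: 12 clauses.

12


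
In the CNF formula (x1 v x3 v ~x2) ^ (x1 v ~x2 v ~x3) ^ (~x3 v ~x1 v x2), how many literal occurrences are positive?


Scan each clause for unnegated literals.
Clause 1: 2 positive; Clause 2: 1 positive; Clause 3: 1 positive.
Total positive literal occurrences = 4.

4


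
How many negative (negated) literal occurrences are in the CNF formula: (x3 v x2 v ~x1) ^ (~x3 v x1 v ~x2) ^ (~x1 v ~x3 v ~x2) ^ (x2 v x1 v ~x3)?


Scan each clause for negated literals.
Clause 1: 1 negative; Clause 2: 2 negative; Clause 3: 3 negative; Clause 4: 1 negative.
Total negative literal occurrences = 7.

7


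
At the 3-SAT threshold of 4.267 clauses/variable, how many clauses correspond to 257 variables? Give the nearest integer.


The 3-SAT phase transition occurs at approximately 4.267 clauses per variable.
m = 4.267 * 257 = 1096.619.
Rounded to nearest integer: 1097.

1097


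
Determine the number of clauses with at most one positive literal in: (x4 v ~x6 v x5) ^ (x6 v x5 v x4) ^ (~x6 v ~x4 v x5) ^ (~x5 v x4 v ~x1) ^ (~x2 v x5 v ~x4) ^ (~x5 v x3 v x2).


A Horn clause has at most one positive literal.
Clause 1: 2 positive lit(s) -> not Horn
Clause 2: 3 positive lit(s) -> not Horn
Clause 3: 1 positive lit(s) -> Horn
Clause 4: 1 positive lit(s) -> Horn
Clause 5: 1 positive lit(s) -> Horn
Clause 6: 2 positive lit(s) -> not Horn
Total Horn clauses = 3.

3


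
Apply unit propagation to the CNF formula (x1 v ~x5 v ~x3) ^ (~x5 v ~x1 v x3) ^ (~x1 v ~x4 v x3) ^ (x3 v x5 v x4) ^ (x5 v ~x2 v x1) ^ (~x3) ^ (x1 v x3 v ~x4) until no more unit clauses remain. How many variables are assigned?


Unit propagation repeatedly assigns the literal in any unit clause, then simplifies.
Assignments in order: x3 = F.
No further unit clauses remain.
Total variables assigned = 1.

1


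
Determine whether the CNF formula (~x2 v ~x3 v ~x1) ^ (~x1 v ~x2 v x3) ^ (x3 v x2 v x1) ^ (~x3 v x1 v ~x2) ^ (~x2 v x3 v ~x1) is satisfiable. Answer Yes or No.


Check all 8 possible truth assignments.
Number of satisfying assignments found: 4.
The formula is satisfiable.

Yes


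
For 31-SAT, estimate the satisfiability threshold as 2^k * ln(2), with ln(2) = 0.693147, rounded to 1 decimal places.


Using the asymptotic formula: threshold ~ 2^k * ln(2).
2^31 = 2147483648.
2147483648 * 0.693147 = 1488521848.2.

1488521848.2


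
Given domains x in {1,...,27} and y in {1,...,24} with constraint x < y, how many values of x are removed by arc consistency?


For the constraint x < y, x needs a supporting value in y's domain.
x can be at most 23 (one less than y's maximum).
Valid x values from domain: 23 out of 27.
Pruned = 27 - 23 = 4.

4


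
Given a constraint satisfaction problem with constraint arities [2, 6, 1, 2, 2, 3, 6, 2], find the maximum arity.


The arities are: 2, 6, 1, 2, 2, 3, 6, 2.
Scan for the maximum value.
Maximum arity = 6.

6


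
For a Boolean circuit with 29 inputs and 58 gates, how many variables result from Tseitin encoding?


The Tseitin transformation introduces one auxiliary variable per gate.
Total variables = inputs + gates = 29 + 58 = 87.

87


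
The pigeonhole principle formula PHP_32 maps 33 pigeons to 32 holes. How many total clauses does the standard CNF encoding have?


The PHP encoding has two parts:
1) At-least-one-hole clauses: 33 (one per pigeon, each with 32 literals).
2) At-most-one-pigeon-per-hole clauses: 32 holes * C(33,2) = 32 * 528 = 16896.
Total clauses = 33 + 16896 = 16929.

16929


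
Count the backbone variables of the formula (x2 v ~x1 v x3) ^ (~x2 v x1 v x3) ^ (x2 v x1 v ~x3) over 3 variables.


Find all satisfying assignments: 5 model(s).
Check which variables have the same value in every model.
No variable is fixed across all models.
Backbone size = 0.

0


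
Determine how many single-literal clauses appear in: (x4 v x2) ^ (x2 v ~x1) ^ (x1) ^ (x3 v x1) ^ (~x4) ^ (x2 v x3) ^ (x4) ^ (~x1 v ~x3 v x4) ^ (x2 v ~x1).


A unit clause contains exactly one literal.
Unit clauses found: (x1), (~x4), (x4).
Count = 3.

3


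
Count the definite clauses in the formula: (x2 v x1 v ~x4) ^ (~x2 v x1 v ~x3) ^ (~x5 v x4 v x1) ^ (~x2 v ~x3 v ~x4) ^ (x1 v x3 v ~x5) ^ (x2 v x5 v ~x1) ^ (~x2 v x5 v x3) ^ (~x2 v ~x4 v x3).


A definite clause has exactly one positive literal.
Clause 1: 2 positive -> not definite
Clause 2: 1 positive -> definite
Clause 3: 2 positive -> not definite
Clause 4: 0 positive -> not definite
Clause 5: 2 positive -> not definite
Clause 6: 2 positive -> not definite
Clause 7: 2 positive -> not definite
Clause 8: 1 positive -> definite
Definite clause count = 2.

2


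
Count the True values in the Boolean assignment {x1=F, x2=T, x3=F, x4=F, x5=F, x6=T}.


The weight is the number of variables assigned True.
True variables: x2, x6.
Weight = 2.

2


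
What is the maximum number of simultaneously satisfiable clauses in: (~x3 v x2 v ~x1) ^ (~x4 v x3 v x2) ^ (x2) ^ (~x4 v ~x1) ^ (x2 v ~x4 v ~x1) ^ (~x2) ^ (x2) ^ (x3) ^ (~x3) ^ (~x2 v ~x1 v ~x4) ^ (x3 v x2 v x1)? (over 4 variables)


Enumerate all 16 truth assignments.
For each, count how many of the 11 clauses are satisfied.
The formula is not fully satisfiable, so the maximum is below 11.
Maximum simultaneously satisfiable clauses = 9.

9


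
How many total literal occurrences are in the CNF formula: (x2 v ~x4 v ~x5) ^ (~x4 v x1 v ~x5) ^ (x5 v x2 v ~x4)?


Clause lengths: 3, 3, 3.
Sum = 3 + 3 + 3 = 9.

9


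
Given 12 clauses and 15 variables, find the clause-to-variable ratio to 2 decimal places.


Clause-to-variable ratio = clauses / variables.
12 / 15 = 0.8.

0.8


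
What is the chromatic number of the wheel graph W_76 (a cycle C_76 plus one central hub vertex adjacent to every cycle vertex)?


W_76 consists of the cycle C_76 together with a hub vertex adjacent to every cycle vertex.
The cycle C_76 needs 2 colors (even cycle -> 2).
The hub is adjacent to every cycle vertex, so it must receive a new color distinct from all of them.
Chromatic number = 2 + 1 = 3.

3


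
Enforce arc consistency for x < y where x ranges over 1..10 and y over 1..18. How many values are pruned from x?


For the constraint x < y, x needs a supporting value in y's domain.
x can be at most 17 (one less than y's maximum).
Valid x values from domain: 10 out of 10.
Pruned = 10 - 10 = 0.

0


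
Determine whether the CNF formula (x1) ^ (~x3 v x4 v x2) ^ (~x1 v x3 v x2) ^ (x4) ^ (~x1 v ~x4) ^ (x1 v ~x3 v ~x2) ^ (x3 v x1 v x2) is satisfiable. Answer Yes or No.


Check all 16 possible truth assignments.
Number of satisfying assignments found: 0.
The formula is unsatisfiable.

No


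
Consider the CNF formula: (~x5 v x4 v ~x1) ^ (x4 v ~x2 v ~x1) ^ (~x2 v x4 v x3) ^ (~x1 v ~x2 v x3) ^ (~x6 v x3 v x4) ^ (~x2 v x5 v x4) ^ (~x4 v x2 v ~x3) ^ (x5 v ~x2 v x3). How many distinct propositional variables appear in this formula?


Identify each distinct variable in the formula.
Variables found: x1, x2, x3, x4, x5, x6.
Total distinct variables = 6.

6


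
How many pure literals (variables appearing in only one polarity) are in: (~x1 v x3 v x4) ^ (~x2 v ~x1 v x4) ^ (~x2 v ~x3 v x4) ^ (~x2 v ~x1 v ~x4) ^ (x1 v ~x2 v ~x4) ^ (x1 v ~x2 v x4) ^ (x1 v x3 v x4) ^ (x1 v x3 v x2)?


A pure literal appears in only one polarity across all clauses.
No pure literals found.
Count = 0.

0


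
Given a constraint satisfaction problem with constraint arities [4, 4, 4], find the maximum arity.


The arities are: 4, 4, 4.
Scan for the maximum value.
Maximum arity = 4.

4


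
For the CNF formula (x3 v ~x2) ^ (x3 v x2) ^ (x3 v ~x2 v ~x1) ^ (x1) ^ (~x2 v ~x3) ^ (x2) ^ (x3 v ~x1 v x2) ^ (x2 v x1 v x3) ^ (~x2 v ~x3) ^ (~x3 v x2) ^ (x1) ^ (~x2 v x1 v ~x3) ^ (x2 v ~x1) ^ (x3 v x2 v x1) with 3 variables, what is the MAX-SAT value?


Enumerate all 8 truth assignments.
For each, count how many of the 14 clauses are satisfied.
The formula is not fully satisfiable, so the maximum is below 14.
Maximum simultaneously satisfiable clauses = 12.

12


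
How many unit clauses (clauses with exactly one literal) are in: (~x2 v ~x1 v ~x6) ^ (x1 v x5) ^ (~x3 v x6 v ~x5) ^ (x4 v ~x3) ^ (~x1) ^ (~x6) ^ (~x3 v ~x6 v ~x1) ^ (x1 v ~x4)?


A unit clause contains exactly one literal.
Unit clauses found: (~x1), (~x6).
Count = 2.

2


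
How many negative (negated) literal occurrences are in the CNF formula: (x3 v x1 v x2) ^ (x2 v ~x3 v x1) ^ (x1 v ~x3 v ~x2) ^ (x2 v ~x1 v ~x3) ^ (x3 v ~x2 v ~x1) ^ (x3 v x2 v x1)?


Scan each clause for negated literals.
Clause 1: 0 negative; Clause 2: 1 negative; Clause 3: 2 negative; Clause 4: 2 negative; Clause 5: 2 negative; Clause 6: 0 negative.
Total negative literal occurrences = 7.

7


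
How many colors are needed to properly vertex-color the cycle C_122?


A cycle on an even number of vertices is bipartite: alternate two colors around the cycle.
Since 122 is even, two colors suffice, and at least two are needed because the graph has edges.
Chromatic number = 2.

2


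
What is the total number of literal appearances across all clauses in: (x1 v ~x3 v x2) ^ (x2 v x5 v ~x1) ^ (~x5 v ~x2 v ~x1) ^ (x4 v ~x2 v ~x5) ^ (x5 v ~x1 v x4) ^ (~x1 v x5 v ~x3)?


Clause lengths: 3, 3, 3, 3, 3, 3.
Sum = 3 + 3 + 3 + 3 + 3 + 3 = 18.

18


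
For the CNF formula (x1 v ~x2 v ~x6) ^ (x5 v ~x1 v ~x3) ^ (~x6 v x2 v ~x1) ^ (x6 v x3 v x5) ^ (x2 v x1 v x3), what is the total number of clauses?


Each group enclosed in parentheses joined by ^ is one clause.
Counting the conjuncts: 5 clauses.

5


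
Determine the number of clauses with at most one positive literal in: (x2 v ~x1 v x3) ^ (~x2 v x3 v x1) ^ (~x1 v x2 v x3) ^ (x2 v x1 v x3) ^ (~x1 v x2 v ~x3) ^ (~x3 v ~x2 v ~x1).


A Horn clause has at most one positive literal.
Clause 1: 2 positive lit(s) -> not Horn
Clause 2: 2 positive lit(s) -> not Horn
Clause 3: 2 positive lit(s) -> not Horn
Clause 4: 3 positive lit(s) -> not Horn
Clause 5: 1 positive lit(s) -> Horn
Clause 6: 0 positive lit(s) -> Horn
Total Horn clauses = 2.

2


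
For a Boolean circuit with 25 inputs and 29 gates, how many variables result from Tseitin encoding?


The Tseitin transformation introduces one auxiliary variable per gate.
Total variables = inputs + gates = 25 + 29 = 54.

54


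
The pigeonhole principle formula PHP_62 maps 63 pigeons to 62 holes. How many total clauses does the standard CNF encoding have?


The PHP encoding has two parts:
1) At-least-one-hole clauses: 63 (one per pigeon, each with 62 literals).
2) At-most-one-pigeon-per-hole clauses: 62 holes * C(63,2) = 62 * 1953 = 121086.
Total clauses = 63 + 121086 = 121149.

121149


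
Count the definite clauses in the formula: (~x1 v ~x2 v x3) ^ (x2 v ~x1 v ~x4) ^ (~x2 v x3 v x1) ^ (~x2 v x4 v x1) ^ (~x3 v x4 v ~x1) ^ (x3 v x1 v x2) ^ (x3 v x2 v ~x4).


A definite clause has exactly one positive literal.
Clause 1: 1 positive -> definite
Clause 2: 1 positive -> definite
Clause 3: 2 positive -> not definite
Clause 4: 2 positive -> not definite
Clause 5: 1 positive -> definite
Clause 6: 3 positive -> not definite
Clause 7: 2 positive -> not definite
Definite clause count = 3.

3


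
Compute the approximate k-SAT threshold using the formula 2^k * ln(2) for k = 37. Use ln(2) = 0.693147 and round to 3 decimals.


Using the asymptotic formula: threshold ~ 2^k * ln(2).
2^37 = 137438953472.
137438953472 * 0.693147 = 95265398282.256.

95265398282.256


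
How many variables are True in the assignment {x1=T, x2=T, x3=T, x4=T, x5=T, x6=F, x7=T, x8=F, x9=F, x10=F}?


The weight is the number of variables assigned True.
True variables: x1, x2, x3, x4, x5, x7.
Weight = 6.

6


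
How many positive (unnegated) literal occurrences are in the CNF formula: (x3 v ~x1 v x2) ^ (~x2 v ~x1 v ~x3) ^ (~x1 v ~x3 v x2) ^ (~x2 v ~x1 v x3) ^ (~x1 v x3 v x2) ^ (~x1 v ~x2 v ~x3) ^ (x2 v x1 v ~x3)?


Scan each clause for unnegated literals.
Clause 1: 2 positive; Clause 2: 0 positive; Clause 3: 1 positive; Clause 4: 1 positive; Clause 5: 2 positive; Clause 6: 0 positive; Clause 7: 2 positive.
Total positive literal occurrences = 8.

8


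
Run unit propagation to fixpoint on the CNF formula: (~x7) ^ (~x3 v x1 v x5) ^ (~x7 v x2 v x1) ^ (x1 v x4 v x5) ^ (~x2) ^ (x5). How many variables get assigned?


Unit propagation repeatedly assigns the literal in any unit clause, then simplifies.
Assignments in order: x7 = F, x2 = F, x5 = T.
No further unit clauses remain.
Total variables assigned = 3.

3


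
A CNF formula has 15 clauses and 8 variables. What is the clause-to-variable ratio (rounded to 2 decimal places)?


Clause-to-variable ratio = clauses / variables.
15 / 8 = 1.88.

1.88


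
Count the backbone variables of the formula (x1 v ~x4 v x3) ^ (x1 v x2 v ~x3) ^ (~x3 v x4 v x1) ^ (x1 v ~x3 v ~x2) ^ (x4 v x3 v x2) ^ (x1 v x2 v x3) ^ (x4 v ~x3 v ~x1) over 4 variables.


Find all satisfying assignments: 6 model(s).
Check which variables have the same value in every model.
No variable is fixed across all models.
Backbone size = 0.

0


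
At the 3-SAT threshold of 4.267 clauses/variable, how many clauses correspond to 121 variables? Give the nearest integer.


The 3-SAT phase transition occurs at approximately 4.267 clauses per variable.
m = 4.267 * 121 = 516.307.
Rounded to nearest integer: 516.

516


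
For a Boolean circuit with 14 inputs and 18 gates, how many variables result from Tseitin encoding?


The Tseitin transformation introduces one auxiliary variable per gate.
Total variables = inputs + gates = 14 + 18 = 32.

32


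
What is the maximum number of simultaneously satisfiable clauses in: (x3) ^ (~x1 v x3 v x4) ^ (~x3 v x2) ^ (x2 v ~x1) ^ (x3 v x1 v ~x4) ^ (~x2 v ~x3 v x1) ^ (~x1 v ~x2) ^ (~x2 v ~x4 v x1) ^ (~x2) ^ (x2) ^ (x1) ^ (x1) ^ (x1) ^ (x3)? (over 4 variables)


Enumerate all 16 truth assignments.
For each, count how many of the 14 clauses are satisfied.
The formula is not fully satisfiable, so the maximum is below 14.
Maximum simultaneously satisfiable clauses = 12.

12


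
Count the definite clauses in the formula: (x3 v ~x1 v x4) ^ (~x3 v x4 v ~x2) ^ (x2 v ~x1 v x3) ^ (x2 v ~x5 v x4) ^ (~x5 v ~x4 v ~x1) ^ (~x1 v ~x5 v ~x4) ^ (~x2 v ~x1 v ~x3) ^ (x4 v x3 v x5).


A definite clause has exactly one positive literal.
Clause 1: 2 positive -> not definite
Clause 2: 1 positive -> definite
Clause 3: 2 positive -> not definite
Clause 4: 2 positive -> not definite
Clause 5: 0 positive -> not definite
Clause 6: 0 positive -> not definite
Clause 7: 0 positive -> not definite
Clause 8: 3 positive -> not definite
Definite clause count = 1.

1


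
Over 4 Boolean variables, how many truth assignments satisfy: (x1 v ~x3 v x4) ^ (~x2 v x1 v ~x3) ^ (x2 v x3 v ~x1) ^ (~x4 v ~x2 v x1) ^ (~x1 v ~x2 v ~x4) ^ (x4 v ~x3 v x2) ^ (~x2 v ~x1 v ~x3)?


Enumerate all 16 truth assignments over 4 variables.
Test each against every clause.
Satisfying assignments found: 6.

6


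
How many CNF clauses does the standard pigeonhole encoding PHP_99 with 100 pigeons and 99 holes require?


The PHP encoding has two parts:
1) At-least-one-hole clauses: 100 (one per pigeon, each with 99 literals).
2) At-most-one-pigeon-per-hole clauses: 99 holes * C(100,2) = 99 * 4950 = 490050.
Total clauses = 100 + 490050 = 490150.

490150


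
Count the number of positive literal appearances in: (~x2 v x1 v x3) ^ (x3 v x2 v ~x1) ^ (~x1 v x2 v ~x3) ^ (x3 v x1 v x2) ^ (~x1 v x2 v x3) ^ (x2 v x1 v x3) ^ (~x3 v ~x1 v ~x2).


Scan each clause for unnegated literals.
Clause 1: 2 positive; Clause 2: 2 positive; Clause 3: 1 positive; Clause 4: 3 positive; Clause 5: 2 positive; Clause 6: 3 positive; Clause 7: 0 positive.
Total positive literal occurrences = 13.

13


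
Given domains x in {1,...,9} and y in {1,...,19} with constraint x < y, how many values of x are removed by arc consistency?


For the constraint x < y, x needs a supporting value in y's domain.
x can be at most 18 (one less than y's maximum).
Valid x values from domain: 9 out of 9.
Pruned = 9 - 9 = 0.

0


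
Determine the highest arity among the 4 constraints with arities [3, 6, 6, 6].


The arities are: 3, 6, 6, 6.
Scan for the maximum value.
Maximum arity = 6.

6


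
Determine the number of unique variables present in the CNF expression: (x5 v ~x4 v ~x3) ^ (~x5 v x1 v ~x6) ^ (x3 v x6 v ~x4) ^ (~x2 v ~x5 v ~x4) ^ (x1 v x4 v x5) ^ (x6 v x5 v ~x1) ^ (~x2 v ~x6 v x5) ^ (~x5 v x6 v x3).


Identify each distinct variable in the formula.
Variables found: x1, x2, x3, x4, x5, x6.
Total distinct variables = 6.

6


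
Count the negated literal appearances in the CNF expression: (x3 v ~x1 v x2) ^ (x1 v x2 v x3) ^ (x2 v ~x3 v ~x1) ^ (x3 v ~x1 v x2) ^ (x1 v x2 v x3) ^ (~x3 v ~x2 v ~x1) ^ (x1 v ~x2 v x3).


Scan each clause for negated literals.
Clause 1: 1 negative; Clause 2: 0 negative; Clause 3: 2 negative; Clause 4: 1 negative; Clause 5: 0 negative; Clause 6: 3 negative; Clause 7: 1 negative.
Total negative literal occurrences = 8.

8


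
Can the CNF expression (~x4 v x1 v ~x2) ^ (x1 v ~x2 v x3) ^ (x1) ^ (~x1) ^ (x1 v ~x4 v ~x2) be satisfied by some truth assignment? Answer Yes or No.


Check all 16 possible truth assignments.
Number of satisfying assignments found: 0.
The formula is unsatisfiable.

No


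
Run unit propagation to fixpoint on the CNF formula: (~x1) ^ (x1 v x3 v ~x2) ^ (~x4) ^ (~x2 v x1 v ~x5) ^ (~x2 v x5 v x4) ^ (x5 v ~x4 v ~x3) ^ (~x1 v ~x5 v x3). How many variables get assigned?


Unit propagation repeatedly assigns the literal in any unit clause, then simplifies.
Assignments in order: x1 = F, x4 = F.
No further unit clauses remain.
Total variables assigned = 2.

2


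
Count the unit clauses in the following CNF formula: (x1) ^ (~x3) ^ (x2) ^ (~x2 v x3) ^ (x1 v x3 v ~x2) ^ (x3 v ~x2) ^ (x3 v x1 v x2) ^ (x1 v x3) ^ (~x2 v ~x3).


A unit clause contains exactly one literal.
Unit clauses found: (x1), (~x3), (x2).
Count = 3.

3


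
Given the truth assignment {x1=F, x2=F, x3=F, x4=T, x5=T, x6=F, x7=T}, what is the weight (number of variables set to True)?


The weight is the number of variables assigned True.
True variables: x4, x5, x7.
Weight = 3.

3


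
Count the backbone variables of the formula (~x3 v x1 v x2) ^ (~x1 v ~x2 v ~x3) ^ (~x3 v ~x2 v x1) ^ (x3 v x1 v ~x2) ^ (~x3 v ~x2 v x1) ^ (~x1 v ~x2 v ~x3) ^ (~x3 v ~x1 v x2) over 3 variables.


Find all satisfying assignments: 3 model(s).
Check which variables have the same value in every model.
Fixed variables: x3=F.
Backbone size = 1.

1


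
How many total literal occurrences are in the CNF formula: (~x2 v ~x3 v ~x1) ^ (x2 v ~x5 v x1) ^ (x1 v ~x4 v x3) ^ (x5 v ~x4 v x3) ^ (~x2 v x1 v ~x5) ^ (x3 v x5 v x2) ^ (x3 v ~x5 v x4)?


Clause lengths: 3, 3, 3, 3, 3, 3, 3.
Sum = 3 + 3 + 3 + 3 + 3 + 3 + 3 = 21.

21


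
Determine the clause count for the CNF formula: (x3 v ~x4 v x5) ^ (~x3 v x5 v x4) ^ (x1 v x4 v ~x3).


Each group enclosed in parentheses joined by ^ is one clause.
Counting the conjuncts: 3 clauses.

3


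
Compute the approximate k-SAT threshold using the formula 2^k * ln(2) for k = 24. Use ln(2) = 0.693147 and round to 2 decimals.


Using the asymptotic formula: threshold ~ 2^k * ln(2).
2^24 = 16777216.
16777216 * 0.693147 = 11629076.94.

11629076.94


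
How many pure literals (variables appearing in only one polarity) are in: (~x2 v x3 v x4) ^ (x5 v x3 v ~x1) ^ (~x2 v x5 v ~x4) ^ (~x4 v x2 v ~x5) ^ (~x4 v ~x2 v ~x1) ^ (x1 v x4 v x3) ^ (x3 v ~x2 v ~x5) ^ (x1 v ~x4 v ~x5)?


A pure literal appears in only one polarity across all clauses.
Pure literals: x3 (positive only).
Count = 1.

1


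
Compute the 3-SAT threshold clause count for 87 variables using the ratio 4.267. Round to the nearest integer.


The 3-SAT phase transition occurs at approximately 4.267 clauses per variable.
m = 4.267 * 87 = 371.229.
Rounded to nearest integer: 371.

371


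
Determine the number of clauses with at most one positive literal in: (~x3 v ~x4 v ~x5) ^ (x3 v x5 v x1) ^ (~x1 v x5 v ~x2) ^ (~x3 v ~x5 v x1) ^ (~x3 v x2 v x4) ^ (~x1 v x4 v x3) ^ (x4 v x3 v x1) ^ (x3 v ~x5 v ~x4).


A Horn clause has at most one positive literal.
Clause 1: 0 positive lit(s) -> Horn
Clause 2: 3 positive lit(s) -> not Horn
Clause 3: 1 positive lit(s) -> Horn
Clause 4: 1 positive lit(s) -> Horn
Clause 5: 2 positive lit(s) -> not Horn
Clause 6: 2 positive lit(s) -> not Horn
Clause 7: 3 positive lit(s) -> not Horn
Clause 8: 1 positive lit(s) -> Horn
Total Horn clauses = 4.

4


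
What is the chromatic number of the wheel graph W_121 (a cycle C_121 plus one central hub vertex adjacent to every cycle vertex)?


W_121 consists of the cycle C_121 together with a hub vertex adjacent to every cycle vertex.
The cycle C_121 needs 3 colors (odd cycle -> 3).
The hub is adjacent to every cycle vertex, so it must receive a new color distinct from all of them.
Chromatic number = 3 + 1 = 4.

4


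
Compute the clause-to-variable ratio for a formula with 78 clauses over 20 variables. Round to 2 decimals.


Clause-to-variable ratio = clauses / variables.
78 / 20 = 3.9.

3.9


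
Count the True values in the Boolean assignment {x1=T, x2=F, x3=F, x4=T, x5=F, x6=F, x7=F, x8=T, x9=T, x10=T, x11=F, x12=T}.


The weight is the number of variables assigned True.
True variables: x1, x4, x8, x9, x10, x12.
Weight = 6.

6


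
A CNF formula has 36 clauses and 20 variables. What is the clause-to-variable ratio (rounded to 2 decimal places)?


Clause-to-variable ratio = clauses / variables.
36 / 20 = 1.8.

1.8


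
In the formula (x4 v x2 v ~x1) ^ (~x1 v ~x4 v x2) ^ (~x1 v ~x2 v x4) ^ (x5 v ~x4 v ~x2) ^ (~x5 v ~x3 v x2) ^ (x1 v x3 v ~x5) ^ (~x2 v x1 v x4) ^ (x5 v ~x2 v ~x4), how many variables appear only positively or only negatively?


A pure literal appears in only one polarity across all clauses.
No pure literals found.
Count = 0.

0


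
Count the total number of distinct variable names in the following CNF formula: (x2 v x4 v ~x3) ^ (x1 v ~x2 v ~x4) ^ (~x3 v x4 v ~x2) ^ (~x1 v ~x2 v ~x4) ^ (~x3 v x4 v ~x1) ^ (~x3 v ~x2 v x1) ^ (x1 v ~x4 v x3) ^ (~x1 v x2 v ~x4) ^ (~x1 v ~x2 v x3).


Identify each distinct variable in the formula.
Variables found: x1, x2, x3, x4.
Total distinct variables = 4.

4


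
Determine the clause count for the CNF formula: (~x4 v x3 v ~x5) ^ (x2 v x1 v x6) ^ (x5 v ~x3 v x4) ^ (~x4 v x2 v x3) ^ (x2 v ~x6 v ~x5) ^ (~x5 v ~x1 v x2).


Each group enclosed in parentheses joined by ^ is one clause.
Counting the conjuncts: 6 clauses.

6


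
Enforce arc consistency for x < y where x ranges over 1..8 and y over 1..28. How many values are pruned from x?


For the constraint x < y, x needs a supporting value in y's domain.
x can be at most 27 (one less than y's maximum).
Valid x values from domain: 8 out of 8.
Pruned = 8 - 8 = 0.

0


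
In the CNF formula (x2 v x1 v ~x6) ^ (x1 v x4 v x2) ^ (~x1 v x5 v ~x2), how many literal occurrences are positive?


Scan each clause for unnegated literals.
Clause 1: 2 positive; Clause 2: 3 positive; Clause 3: 1 positive.
Total positive literal occurrences = 6.

6


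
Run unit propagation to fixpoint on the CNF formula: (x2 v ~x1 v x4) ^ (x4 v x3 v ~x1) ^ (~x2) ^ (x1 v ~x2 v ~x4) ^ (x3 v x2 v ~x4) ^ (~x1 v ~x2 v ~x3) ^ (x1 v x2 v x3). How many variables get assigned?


Unit propagation repeatedly assigns the literal in any unit clause, then simplifies.
Assignments in order: x2 = F.
No further unit clauses remain.
Total variables assigned = 1.

1


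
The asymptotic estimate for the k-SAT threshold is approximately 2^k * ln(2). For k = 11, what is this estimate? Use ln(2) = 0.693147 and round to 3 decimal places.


Using the asymptotic formula: threshold ~ 2^k * ln(2).
2^11 = 2048.
2048 * 0.693147 = 1419.565.

1419.565


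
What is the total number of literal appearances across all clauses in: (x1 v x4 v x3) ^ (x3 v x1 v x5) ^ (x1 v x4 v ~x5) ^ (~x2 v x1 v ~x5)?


Clause lengths: 3, 3, 3, 3.
Sum = 3 + 3 + 3 + 3 = 12.

12


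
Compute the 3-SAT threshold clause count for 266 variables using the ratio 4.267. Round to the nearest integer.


The 3-SAT phase transition occurs at approximately 4.267 clauses per variable.
m = 4.267 * 266 = 1135.022.
Rounded to nearest integer: 1135.

1135


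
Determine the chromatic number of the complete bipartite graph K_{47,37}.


K_{47,37} is bipartite by definition: the two parts are independent sets, with every edge crossing between them.
Color all vertices in one part with color 1 and all vertices in the other part with color 2.
Since the graph has at least one edge, one color does not suffice.
Chromatic number = 2.

2


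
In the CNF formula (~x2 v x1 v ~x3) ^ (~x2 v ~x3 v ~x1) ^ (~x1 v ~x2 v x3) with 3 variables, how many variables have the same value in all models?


Find all satisfying assignments: 5 model(s).
Check which variables have the same value in every model.
No variable is fixed across all models.
Backbone size = 0.

0
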